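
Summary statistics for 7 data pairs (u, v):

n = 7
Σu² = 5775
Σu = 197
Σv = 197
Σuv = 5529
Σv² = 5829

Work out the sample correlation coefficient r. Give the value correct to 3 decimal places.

-0.059

r = (nΣuv − ΣuΣv) / √[(nΣu² − (Σu)²)(nΣv² − (Σv)²)]
Numerator: 7×5529 − 197×197 = -106
Denominator: √[(40425 − 38809)(40803 − 38809)] = √[1616 × 1994] = 1795.0777
r = -106 / 1795.0777 ≈ -0.059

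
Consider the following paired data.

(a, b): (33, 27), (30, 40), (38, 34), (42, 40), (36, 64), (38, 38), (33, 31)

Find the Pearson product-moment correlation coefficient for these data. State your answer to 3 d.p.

0.167

n = 7, Σa = 250, Σb = 274, Σa² = 9026, Σb² = 11586, Σab = 9834
nΣab − ΣaΣb = 68838 − 68500 = 338
nΣa² − (Σa)² = 63182 − 62500 = 682; nΣb² − (Σb)² = 81102 − 75076 = 6026
r = 338 / √(682 × 6026) = 338 / 2027.2474 ≈ 0.167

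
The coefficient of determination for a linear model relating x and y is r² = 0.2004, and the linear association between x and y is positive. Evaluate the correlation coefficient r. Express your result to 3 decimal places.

|r| = √0.2004 = 0.448
The association is positive, so r = 0.448.

0.448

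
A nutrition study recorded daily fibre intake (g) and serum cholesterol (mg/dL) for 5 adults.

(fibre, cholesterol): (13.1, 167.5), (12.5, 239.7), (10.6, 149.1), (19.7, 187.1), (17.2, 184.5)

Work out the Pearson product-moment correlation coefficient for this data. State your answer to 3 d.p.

0.128

n = 5, Σx = 73.1, Σy = 927.9, Σx² = 1124.15, Σy² = 176789.81, Σxy = 13630.23
nΣxy − ΣxΣy = 68151.15 − 67829.49 = 321.66
nΣx² − (Σx)² = 5620.75 − 5343.61 = 277.14; nΣy² − (Σy)² = 883949.05 − 860998.41 = 22950.64
r = 321.66 / √(277.14 × 22950.64) = 321.66 / 2522.0112 ≈ 0.128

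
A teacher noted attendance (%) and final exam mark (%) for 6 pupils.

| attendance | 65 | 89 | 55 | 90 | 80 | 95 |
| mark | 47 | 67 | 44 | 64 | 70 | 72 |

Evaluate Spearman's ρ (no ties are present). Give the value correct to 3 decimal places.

0.771

Rank attendance: 2, 4, 1, 5, 3, 6
Rank mark: 2, 4, 1, 3, 5, 6
d = rank(attendance) − rank(mark): 0, 0, 0, 2, -2, 0; Σd² = 8
ρ = 1 − 6Σd² / [n(n²−1)] = 1 − 6×8 / (6×35) = 1 − 48/210 ≈ 0.771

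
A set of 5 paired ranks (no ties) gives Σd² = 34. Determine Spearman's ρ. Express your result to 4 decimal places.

ρ = 1 − 6Σd² / [n(n²−1)] = 1 − 6×34 / (5×24)
  = 1 − 204/120 = 1 − 1.70000 ≈ -0.7000

-0.7000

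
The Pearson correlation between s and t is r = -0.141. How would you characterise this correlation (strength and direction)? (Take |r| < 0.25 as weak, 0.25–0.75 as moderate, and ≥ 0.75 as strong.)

r = -0.141 < 0 so the relationship is negative.
|r| = 0.141, which falls in the weak range.

weak negative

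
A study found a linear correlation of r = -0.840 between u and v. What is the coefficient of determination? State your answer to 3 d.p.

0.706

r² = (-0.840)² = 0.706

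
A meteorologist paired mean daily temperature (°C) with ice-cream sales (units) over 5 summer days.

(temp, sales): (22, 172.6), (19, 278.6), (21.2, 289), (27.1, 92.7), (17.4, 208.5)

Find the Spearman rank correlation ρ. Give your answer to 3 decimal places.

-0.600

Rank temp: 4, 2, 3, 5, 1
Rank sales: 2, 4, 5, 1, 3
d = rank(temp) − rank(sales): 2, -2, -2, 4, -2; Σd² = 32
ρ = 1 − 6Σd² / [n(n²−1)] = 1 − 6×32 / (5×24) = 1 − 192/120 ≈ -0.600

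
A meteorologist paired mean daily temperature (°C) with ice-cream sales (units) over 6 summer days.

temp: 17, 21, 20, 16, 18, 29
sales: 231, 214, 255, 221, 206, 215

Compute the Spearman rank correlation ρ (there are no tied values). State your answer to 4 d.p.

-0.2571

Rank temp: 2, 5, 4, 1, 3, 6
Rank sales: 5, 2, 6, 4, 1, 3
d = rank(temp) − rank(sales): -3, 3, -2, -3, 2, 3; Σd² = 44
ρ = 1 − 6Σd² / [n(n²−1)] = 1 − 6×44 / (6×35) = 1 − 264/210 ≈ -0.2571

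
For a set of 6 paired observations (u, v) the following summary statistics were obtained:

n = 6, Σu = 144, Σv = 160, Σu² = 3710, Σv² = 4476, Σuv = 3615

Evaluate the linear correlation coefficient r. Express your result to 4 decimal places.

r = (nΣuv − ΣuΣv) / √[(nΣu² − (Σu)²)(nΣv² − (Σv)²)]
Numerator: 6×3615 − 144×160 = -1350
Denominator: √[(22260 − 20736)(26856 − 25600)] = √[1524 × 1256] = 1383.5259
r = -1350 / 1383.5259 ≈ -0.9758

-0.9758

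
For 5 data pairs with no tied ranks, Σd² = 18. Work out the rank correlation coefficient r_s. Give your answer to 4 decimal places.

ρ = 1 − 6Σd² / [n(n²−1)] = 1 − 6×18 / (5×24)
  = 1 − 108/120 = 1 − 0.90000 ≈ 0.1000

0.1000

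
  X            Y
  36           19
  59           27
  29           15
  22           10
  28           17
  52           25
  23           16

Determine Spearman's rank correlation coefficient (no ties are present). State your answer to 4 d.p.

Rank X: 5, 7, 4, 1, 3, 6, 2
Rank Y: 5, 7, 2, 1, 4, 6, 3
d = rank(X) − rank(Y): 0, 0, 2, 0, -1, 0, -1; Σd² = 6
ρ = 1 − 6Σd² / [n(n²−1)] = 1 − 6×6 / (7×48) = 1 − 36/336 ≈ 0.8929

0.8929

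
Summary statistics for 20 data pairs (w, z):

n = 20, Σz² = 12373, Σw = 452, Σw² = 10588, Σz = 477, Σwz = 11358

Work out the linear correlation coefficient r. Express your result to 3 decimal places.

r = (nΣwz − ΣwΣz) / √[(nΣw² − (Σw)²)(nΣz² − (Σz)²)]
Numerator: 20×11358 − 452×477 = 11556
Denominator: √[(211760 − 204304)(247460 − 227529)] = √[7456 × 19931] = 12190.3870
r = 11556 / 12190.3870 ≈ 0.948

0.948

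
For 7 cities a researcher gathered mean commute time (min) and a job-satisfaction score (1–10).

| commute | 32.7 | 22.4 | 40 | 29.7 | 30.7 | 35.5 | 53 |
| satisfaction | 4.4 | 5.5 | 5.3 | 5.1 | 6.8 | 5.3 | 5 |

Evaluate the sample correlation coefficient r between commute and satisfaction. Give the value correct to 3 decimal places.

n = 7, Σx = 244, Σy = 37.4, Σx² = 9064.88, Σy² = 203.04, Σxy = 1292.46
nΣxy − ΣxΣy = 9047.22 − 9125.6 = -78.38
nΣx² − (Σx)² = 63454.16 − 59536 = 3918.16; nΣy² − (Σy)² = 1421.28 − 1398.76 = 22.52
r = -78.38 / √(3918.16 × 22.52) = -78.38 / 297.0471 ≈ -0.264

-0.264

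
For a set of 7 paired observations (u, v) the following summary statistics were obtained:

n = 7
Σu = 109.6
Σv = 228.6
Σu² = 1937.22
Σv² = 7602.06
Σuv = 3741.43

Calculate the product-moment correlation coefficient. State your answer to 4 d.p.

0.9330

r = (nΣuv − ΣuΣv) / √[(nΣu² − (Σu)²)(nΣv² − (Σv)²)]
Numerator: 7×3741.43 − 109.6×228.6 = 1135.45
Denominator: √[(13560.54 − 12012.16)(53214.42 − 52257.96)] = √[1548.38 × 956.46] = 1216.9485
r = 1135.45 / 1216.9485 ≈ 0.9330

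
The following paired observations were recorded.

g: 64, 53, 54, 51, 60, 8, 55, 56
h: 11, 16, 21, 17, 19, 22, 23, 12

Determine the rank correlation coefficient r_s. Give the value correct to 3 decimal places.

-0.452

Rank g: 8, 3, 4, 2, 7, 1, 5, 6
Rank h: 1, 3, 6, 4, 5, 7, 8, 2
d = rank(g) − rank(h): 7, 0, -2, -2, 2, -6, -3, 4; Σd² = 122
ρ = 1 − 6Σd² / [n(n²−1)] = 1 − 6×122 / (8×63) = 1 − 732/504 ≈ -0.452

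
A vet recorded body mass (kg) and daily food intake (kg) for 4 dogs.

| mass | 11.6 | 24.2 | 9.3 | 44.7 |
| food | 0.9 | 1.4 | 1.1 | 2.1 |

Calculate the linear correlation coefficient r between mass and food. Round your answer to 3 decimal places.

n = 4, Σx = 89.8, Σy = 5.5, Σx² = 2804.78, Σy² = 8.39, Σxy = 148.42
nΣxy − ΣxΣy = 593.68 − 493.9 = 99.78
nΣx² − (Σx)² = 11219.12 − 8064.04 = 3155.08; nΣy² − (Σy)² = 33.56 − 30.25 = 3.31
r = 99.78 / √(3155.08 × 3.31) = 99.78 / 102.1925 ≈ 0.976

0.976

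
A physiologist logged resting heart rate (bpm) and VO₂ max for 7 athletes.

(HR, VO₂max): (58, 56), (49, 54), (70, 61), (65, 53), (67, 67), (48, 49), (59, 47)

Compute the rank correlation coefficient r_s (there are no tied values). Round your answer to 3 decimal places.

0.571

Rank HR: 3, 2, 7, 5, 6, 1, 4
Rank VO₂max: 5, 4, 6, 3, 7, 2, 1
d = rank(HR) − rank(VO₂max): -2, -2, 1, 2, -1, -1, 3; Σd² = 24
ρ = 1 − 6Σd² / [n(n²−1)] = 1 − 6×24 / (7×48) = 1 − 144/336 ≈ 0.571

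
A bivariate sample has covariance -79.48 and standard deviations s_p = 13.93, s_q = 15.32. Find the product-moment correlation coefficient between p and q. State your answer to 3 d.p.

r = Cov(p,q) / (s_p · s_q) = -79.48 / (13.93 × 15.32)
  = -79.48 / 213.4076 ≈ -0.372

-0.372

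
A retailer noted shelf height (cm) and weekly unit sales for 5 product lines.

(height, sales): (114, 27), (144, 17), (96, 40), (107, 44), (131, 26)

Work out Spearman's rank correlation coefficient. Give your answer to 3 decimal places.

-0.900

Rank height: 3, 5, 1, 2, 4
Rank sales: 3, 1, 4, 5, 2
d = rank(height) − rank(sales): 0, 4, -3, -3, 2; Σd² = 38
ρ = 1 − 6Σd² / [n(n²−1)] = 1 − 6×38 / (5×24) = 1 − 228/120 ≈ -0.900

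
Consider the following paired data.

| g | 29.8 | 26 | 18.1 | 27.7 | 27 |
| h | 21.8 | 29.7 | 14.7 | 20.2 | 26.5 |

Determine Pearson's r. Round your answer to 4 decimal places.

n = 5, Σg = 128.6, Σh = 112.9, Σg² = 3387.94, Σh² = 2683.71, Σgh = 2962.95
nΣgh − ΣgΣh = 14814.75 − 14518.94 = 295.81
nΣg² − (Σg)² = 16939.7 − 16537.96 = 401.74; nΣh² − (Σh)² = 13418.55 − 12746.41 = 672.14
r = 295.81 / √(401.74 × 672.14) = 295.81 / 519.6398 ≈ 0.5693

0.5693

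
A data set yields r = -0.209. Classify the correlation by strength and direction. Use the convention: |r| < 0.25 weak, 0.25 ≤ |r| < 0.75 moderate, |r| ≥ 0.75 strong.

r = -0.209 < 0 so the relationship is negative.
|r| = 0.209, which falls in the weak range.

weak negative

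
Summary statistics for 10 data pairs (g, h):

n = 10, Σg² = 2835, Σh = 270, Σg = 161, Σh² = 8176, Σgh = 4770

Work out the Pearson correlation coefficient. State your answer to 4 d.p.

r = (nΣgh − ΣgΣh) / √[(nΣg² − (Σg)²)(nΣh² − (Σh)²)]
Numerator: 10×4770 − 161×270 = 4230
Denominator: √[(28350 − 25921)(81760 − 72900)] = √[2429 × 8860] = 4639.0667
r = 4230 / 4639.0667 ≈ 0.9118

0.9118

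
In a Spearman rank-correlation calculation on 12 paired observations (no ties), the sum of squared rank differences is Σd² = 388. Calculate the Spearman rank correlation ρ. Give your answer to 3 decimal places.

-0.357

ρ = 1 − 6Σd² / [n(n²−1)] = 1 − 6×388 / (12×143)
  = 1 − 2328/1716 = 1 − 1.3566 ≈ -0.357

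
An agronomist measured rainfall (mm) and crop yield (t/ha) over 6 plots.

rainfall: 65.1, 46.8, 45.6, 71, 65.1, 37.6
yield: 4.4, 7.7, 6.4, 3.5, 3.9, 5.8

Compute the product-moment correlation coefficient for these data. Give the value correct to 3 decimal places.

-0.823

n = 6, Σx = 331.2, Σy = 31.7, Σx² = 19200.38, Σy² = 180.71, Σxy = 1659.11
nΣxy − ΣxΣy = 9954.66 − 10499.04 = -544.38
nΣx² − (Σx)² = 115202.28 − 109693.44 = 5508.84; nΣy² − (Σy)² = 1084.26 − 1004.89 = 79.37
r = -544.38 / √(5508.84 × 79.37) = -544.38 / 661.2387 ≈ -0.823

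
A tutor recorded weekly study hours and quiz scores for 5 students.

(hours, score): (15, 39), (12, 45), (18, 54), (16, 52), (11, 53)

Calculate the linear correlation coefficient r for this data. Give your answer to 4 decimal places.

0.1728

n = 5, Σx = 72, Σy = 243, Σx² = 1070, Σy² = 11975, Σxy = 3512
nΣxy − ΣxΣy = 17560 − 17496 = 64
nΣx² − (Σx)² = 5350 − 5184 = 166; nΣy² − (Σy)² = 59875 − 59049 = 826
r = 64 / √(166 × 826) = 64 / 370.2918 ≈ 0.1728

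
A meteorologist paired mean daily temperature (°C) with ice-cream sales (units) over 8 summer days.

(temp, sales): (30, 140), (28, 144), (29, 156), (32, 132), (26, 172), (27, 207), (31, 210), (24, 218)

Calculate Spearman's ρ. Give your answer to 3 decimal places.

Rank temp: 6, 4, 5, 8, 2, 3, 7, 1
Rank sales: 2, 3, 4, 1, 5, 6, 7, 8
d = rank(temp) − rank(sales): 4, 1, 1, 7, -3, -3, 0, -7; Σd² = 134
ρ = 1 − 6Σd² / [n(n²−1)] = 1 − 6×134 / (8×63) = 1 − 804/504 ≈ -0.595

-0.595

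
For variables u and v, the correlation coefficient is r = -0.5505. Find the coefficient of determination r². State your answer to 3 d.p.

r² = (-0.5505)² = 0.303

0.303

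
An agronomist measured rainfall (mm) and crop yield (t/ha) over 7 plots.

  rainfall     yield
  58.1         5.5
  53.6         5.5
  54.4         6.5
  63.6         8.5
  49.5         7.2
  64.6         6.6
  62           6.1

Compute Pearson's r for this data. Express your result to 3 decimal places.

0.239

n = 7, Σx = 405.8, Σy = 45.9, Σx² = 23720.3, Σy² = 307.61, Σxy = 2669.51
nΣxy − ΣxΣy = 18686.57 − 18626.22 = 60.35
nΣx² − (Σx)² = 166042.1 − 164673.64 = 1368.46; nΣy² − (Σy)² = 2153.27 − 2106.81 = 46.46
r = 60.35 / √(1368.46 × 46.46) = 60.35 / 252.1481 ≈ 0.239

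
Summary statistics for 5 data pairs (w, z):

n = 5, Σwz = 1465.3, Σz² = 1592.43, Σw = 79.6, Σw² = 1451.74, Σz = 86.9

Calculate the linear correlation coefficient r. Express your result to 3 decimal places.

r = (nΣwz − ΣwΣz) / √[(nΣw² − (Σw)²)(nΣz² − (Σz)²)]
Numerator: 5×1465.3 − 79.6×86.9 = 409.26
Denominator: √[(7258.7 − 6336.16)(7962.15 − 7551.61)] = √[922.54 × 410.54] = 615.4182
r = 409.26 / 615.4182 ≈ 0.665

0.665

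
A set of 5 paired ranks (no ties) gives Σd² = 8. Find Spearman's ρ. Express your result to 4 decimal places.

ρ = 1 − 6Σd² / [n(n²−1)] = 1 − 6×8 / (5×24)
  = 1 − 48/120 = 1 − 0.40000 ≈ 0.6000

0.6000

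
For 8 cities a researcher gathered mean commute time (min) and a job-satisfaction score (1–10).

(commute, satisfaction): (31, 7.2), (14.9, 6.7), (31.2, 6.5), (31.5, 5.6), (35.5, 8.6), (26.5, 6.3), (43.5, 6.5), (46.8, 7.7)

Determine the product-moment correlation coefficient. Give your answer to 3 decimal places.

n = 8, Σx = 260.9, Σy = 55.1, Σx² = 9193.69, Σy² = 385.53, Σxy = 1817.59
nΣxy − ΣxΣy = 14540.72 − 14375.59 = 165.13
nΣx² − (Σx)² = 73549.52 − 68068.81 = 5480.71; nΣy² − (Σy)² = 3084.24 − 3036.01 = 48.23
r = 165.13 / √(5480.71 × 48.23) = 165.13 / 514.1348 ≈ 0.321

0.321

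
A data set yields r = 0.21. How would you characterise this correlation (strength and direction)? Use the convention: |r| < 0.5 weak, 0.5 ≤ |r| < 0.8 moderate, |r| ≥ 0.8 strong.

weak positive

r = 0.21 > 0 so the relationship is positive.
|r| = 0.21, which falls in the weak range.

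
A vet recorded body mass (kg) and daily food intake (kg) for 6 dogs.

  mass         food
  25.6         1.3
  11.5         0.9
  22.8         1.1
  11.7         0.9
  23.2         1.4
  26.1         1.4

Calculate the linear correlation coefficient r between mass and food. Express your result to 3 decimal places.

n = 6, Σx = 120.9, Σy = 7, Σx² = 2663.79, Σy² = 8.44, Σxy = 148.26
nΣxy − ΣxΣy = 889.56 − 846.3 = 43.26
nΣx² − (Σx)² = 15982.74 − 14616.81 = 1365.93; nΣy² − (Σy)² = 50.64 − 49 = 1.64
r = 43.26 / √(1365.93 × 1.64) = 43.26 / 47.3300 ≈ 0.914

0.914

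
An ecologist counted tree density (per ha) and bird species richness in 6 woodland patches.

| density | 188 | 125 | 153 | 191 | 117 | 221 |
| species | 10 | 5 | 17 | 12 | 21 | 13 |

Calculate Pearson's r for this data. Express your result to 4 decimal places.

-0.1822

n = 6, Σx = 995, Σy = 78, Σx² = 173389, Σy² = 1168, Σxy = 12728
nΣxy − ΣxΣy = 76368 − 77610 = -1242
nΣx² − (Σx)² = 1040334 − 990025 = 50309; nΣy² − (Σy)² = 7008 − 6084 = 924
r = -1242 / √(50309 × 924) = -1242 / 6818.0287 ≈ -0.1822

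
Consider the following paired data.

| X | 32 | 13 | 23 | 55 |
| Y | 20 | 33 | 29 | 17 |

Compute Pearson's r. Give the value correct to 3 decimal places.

-0.925

n = 4, ΣX = 123, ΣY = 99, ΣX² = 4747, ΣY² = 2619, ΣXY = 2671
nΣXY − ΣXΣY = 10684 − 12177 = -1493
nΣX² − (ΣX)² = 18988 − 15129 = 3859; nΣY² − (ΣY)² = 10476 − 9801 = 675
r = -1493 / √(3859 × 675) = -1493 / 1613.9470 ≈ -0.925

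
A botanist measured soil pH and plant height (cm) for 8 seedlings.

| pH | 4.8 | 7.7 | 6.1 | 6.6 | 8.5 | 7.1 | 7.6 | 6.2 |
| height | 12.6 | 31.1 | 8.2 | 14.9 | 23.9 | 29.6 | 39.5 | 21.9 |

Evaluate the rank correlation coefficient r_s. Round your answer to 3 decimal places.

Rank pH: 1, 7, 2, 4, 8, 5, 6, 3
Rank height: 2, 7, 1, 3, 5, 6, 8, 4
d = rank(pH) − rank(height): -1, 0, 1, 1, 3, -1, -2, -1; Σd² = 18
ρ = 1 − 6Σd² / [n(n²−1)] = 1 − 6×18 / (8×63) = 1 − 108/504 ≈ 0.786

0.786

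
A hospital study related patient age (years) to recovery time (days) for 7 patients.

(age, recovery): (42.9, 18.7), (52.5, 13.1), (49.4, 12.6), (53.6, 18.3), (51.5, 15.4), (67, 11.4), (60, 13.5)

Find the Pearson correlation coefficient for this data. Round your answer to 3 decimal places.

-0.648

n = 7, Σx = 376.9, Σy = 103, Σx² = 20651.23, Σy² = 1564.32, Σxy = 5460.2
nΣxy − ΣxΣy = 38221.4 − 38820.7 = -599.3
nΣx² − (Σx)² = 144558.61 − 142053.61 = 2505; nΣy² − (Σy)² = 10950.24 − 10609 = 341.24
r = -599.3 / √(2505 × 341.24) = -599.3 / 924.5573 ≈ -0.648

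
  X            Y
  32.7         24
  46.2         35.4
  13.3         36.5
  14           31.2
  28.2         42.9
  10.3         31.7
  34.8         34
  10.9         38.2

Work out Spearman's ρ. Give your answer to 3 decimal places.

-0.119

Rank X: 6, 8, 3, 4, 5, 1, 7, 2
Rank Y: 1, 5, 6, 2, 8, 3, 4, 7
d = rank(X) − rank(Y): 5, 3, -3, 2, -3, -2, 3, -5; Σd² = 94
ρ = 1 − 6Σd² / [n(n²−1)] = 1 − 6×94 / (8×63) = 1 − 564/504 ≈ -0.119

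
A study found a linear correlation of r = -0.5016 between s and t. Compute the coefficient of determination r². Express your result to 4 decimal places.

r² = (-0.5016)² = 0.2516

0.2516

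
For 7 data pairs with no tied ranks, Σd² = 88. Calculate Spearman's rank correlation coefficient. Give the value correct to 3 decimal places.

ρ = 1 − 6Σd² / [n(n²−1)] = 1 − 6×88 / (7×48)
  = 1 − 528/336 = 1 − 1.5714 ≈ -0.571

-0.571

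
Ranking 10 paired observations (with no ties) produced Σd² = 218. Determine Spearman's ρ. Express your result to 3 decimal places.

-0.321

ρ = 1 − 6Σd² / [n(n²−1)] = 1 − 6×218 / (10×99)
  = 1 − 1308/990 = 1 − 1.3212 ≈ -0.321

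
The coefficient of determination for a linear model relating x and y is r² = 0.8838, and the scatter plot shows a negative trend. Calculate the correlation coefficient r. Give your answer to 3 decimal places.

|r| = √0.8838 = 0.940
The association is negative, so r = −0.940.

-0.940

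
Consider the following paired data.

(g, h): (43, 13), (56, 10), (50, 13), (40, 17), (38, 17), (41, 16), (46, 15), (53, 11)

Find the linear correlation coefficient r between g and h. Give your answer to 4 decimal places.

n = 8, Σg = 367, Σh = 112, Σg² = 17135, Σh² = 1618, Σgh = 5024
nΣgh − ΣgΣh = 40192 − 41104 = -912
nΣg² − (Σg)² = 137080 − 134689 = 2391; nΣh² − (Σh)² = 12944 − 12544 = 400
r = -912 / √(2391 × 400) = -912 / 977.9571 ≈ -0.9326

-0.9326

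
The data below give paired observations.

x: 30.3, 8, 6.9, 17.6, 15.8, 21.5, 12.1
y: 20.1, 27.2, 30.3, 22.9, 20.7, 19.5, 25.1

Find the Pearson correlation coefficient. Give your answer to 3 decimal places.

-0.853

n = 7, Σx = 112.2, Σy = 165.8, Σx² = 2197.76, Σy² = 4025.1, Σxy = 2488.76
nΣxy − ΣxΣy = 17421.32 − 18602.76 = -1181.44
nΣx² − (Σx)² = 15384.32 − 12588.84 = 2795.48; nΣy² − (Σy)² = 28175.7 − 27489.64 = 686.06
r = -1181.44 / √(2795.48 × 686.06) = -1181.44 / 1384.8708 ≈ -0.853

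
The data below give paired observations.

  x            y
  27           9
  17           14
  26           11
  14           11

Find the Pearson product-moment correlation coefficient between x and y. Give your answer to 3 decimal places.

n = 4, Σx = 84, Σy = 45, Σx² = 1890, Σy² = 519, Σxy = 921
nΣxy − ΣxΣy = 3684 − 3780 = -96
nΣx² − (Σx)² = 7560 − 7056 = 504; nΣy² − (Σy)² = 2076 − 2025 = 51
r = -96 / √(504 × 51) = -96 / 160.3247 ≈ -0.599

-0.599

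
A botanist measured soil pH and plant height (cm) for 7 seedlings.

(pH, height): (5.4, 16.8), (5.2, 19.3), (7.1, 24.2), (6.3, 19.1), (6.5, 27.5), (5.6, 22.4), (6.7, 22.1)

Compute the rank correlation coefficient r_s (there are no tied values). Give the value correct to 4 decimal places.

0.6071

Rank pH: 2, 1, 7, 4, 5, 3, 6
Rank height: 1, 3, 6, 2, 7, 5, 4
d = rank(pH) − rank(height): 1, -2, 1, 2, -2, -2, 2; Σd² = 22
ρ = 1 − 6Σd² / [n(n²−1)] = 1 − 6×22 / (7×48) = 1 − 132/336 ≈ 0.6071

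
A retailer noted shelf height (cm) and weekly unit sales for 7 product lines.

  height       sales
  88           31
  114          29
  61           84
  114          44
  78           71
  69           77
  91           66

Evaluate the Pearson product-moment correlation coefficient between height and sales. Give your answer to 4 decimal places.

n = 7, Σx = 615, Σy = 402, Σx² = 56583, Σy² = 26120, Σxy = 33031
nΣxy − ΣxΣy = 231217 − 247230 = -16013
nΣx² − (Σx)² = 396081 − 378225 = 17856; nΣy² − (Σy)² = 182840 − 161604 = 21236
r = -16013 / √(17856 × 21236) = -16013 / 19472.8020 ≈ -0.8223

-0.8223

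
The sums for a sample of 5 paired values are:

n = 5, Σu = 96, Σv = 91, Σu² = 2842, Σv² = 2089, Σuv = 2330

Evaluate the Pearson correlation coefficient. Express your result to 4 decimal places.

0.8864

r = (nΣuv − ΣuΣv) / √[(nΣu² − (Σu)²)(nΣv² − (Σv)²)]
Numerator: 5×2330 − 96×91 = 2914
Denominator: √[(14210 − 9216)(10445 − 8281)] = √[4994 × 2164] = 3287.4026
r = 2914 / 3287.4026 ≈ 0.8864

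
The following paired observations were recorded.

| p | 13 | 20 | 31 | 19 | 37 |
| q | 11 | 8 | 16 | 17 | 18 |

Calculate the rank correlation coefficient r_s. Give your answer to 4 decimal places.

Rank p: 1, 3, 4, 2, 5
Rank q: 2, 1, 3, 4, 5
d = rank(p) − rank(q): -1, 2, 1, -2, 0; Σd² = 10
ρ = 1 − 6Σd² / [n(n²−1)] = 1 − 6×10 / (5×24) = 1 − 60/120 ≈ 0.5000

0.5000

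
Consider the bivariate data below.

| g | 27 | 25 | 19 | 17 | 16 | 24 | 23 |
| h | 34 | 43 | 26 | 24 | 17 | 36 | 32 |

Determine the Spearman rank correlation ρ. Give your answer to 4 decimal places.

0.8929

Rank g: 7, 6, 3, 2, 1, 5, 4
Rank h: 5, 7, 3, 2, 1, 6, 4
d = rank(g) − rank(h): 2, -1, 0, 0, 0, -1, 0; Σd² = 6
ρ = 1 − 6Σd² / [n(n²−1)] = 1 − 6×6 / (7×48) = 1 − 36/336 ≈ 0.8929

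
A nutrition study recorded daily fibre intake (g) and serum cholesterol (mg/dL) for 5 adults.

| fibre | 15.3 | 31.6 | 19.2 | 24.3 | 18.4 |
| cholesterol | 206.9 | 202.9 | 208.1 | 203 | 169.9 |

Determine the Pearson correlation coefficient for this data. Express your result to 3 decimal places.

0.177

n = 5, Σx = 108.8, Σy = 990.8, Σx² = 2530.34, Σy² = 197356.64, Σxy = 21631.79
nΣxy − ΣxΣy = 108158.95 − 107799.04 = 359.91
nΣx² − (Σx)² = 12651.7 − 11837.44 = 814.26; nΣy² − (Σy)² = 986783.2 − 981684.64 = 5098.56
r = 359.91 / √(814.26 × 5098.56) = 359.91 / 2037.5361 ≈ 0.177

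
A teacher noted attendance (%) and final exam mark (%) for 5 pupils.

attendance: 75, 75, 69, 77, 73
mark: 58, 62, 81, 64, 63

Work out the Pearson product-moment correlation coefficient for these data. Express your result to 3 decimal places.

-0.837

n = 5, Σx = 369, Σy = 328, Σx² = 27269, Σy² = 21834, Σxy = 24116
nΣxy − ΣxΣy = 120580 − 121032 = -452
nΣx² − (Σx)² = 136345 − 136161 = 184; nΣy² − (Σy)² = 109170 − 107584 = 1586
r = -452 / √(184 × 1586) = -452 / 540.2074 ≈ -0.837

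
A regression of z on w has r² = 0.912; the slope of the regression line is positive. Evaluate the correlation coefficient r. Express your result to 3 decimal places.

0.955

|r| = √0.912 = 0.955
The association is positive, so r = 0.955.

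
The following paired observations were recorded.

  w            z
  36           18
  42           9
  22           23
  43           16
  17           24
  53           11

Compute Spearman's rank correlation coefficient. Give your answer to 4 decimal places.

Rank w: 3, 4, 2, 5, 1, 6
Rank z: 4, 1, 5, 3, 6, 2
d = rank(w) − rank(z): -1, 3, -3, 2, -5, 4; Σd² = 64
ρ = 1 − 6Σd² / [n(n²−1)] = 1 − 6×64 / (6×35) = 1 − 384/210 ≈ -0.8286

-0.8286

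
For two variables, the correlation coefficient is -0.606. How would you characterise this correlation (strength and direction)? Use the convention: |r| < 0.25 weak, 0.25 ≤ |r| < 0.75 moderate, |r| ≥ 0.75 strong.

moderate negative

r = -0.606 < 0 so the relationship is negative.
|r| = 0.606, which falls in the moderate range.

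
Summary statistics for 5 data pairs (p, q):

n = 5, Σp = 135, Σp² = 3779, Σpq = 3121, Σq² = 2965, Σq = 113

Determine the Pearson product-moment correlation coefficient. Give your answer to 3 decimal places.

0.298

r = (nΣpq − ΣpΣq) / √[(nΣp² − (Σp)²)(nΣq² − (Σq)²)]
Numerator: 5×3121 − 135×113 = 350
Denominator: √[(18895 − 18225)(14825 − 12769)] = √[670 × 2056] = 1173.6780
r = 350 / 1173.6780 ≈ 0.298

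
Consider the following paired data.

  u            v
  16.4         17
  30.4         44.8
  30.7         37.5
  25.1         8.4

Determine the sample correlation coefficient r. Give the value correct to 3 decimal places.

n = 4, Σu = 102.6, Σv = 107.7, Σu² = 2765.62, Σv² = 3772.85, Σuv = 3002.81
nΣuv − ΣuΣv = 12011.24 − 11050.02 = 961.22
nΣu² − (Σu)² = 11062.48 − 10526.76 = 535.72; nΣv² − (Σv)² = 15091.4 − 11599.29 = 3492.11
r = 961.22 / √(535.72 × 3492.11) = 961.22 / 1367.7694 ≈ 0.703

0.703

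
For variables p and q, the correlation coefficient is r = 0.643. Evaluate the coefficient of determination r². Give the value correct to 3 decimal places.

r² = (0.643)² = 0.413

0.413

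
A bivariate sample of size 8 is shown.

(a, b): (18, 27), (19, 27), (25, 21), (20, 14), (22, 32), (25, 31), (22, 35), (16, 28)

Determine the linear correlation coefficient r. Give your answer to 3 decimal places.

n = 8, Σa = 167, Σb = 215, Σa² = 3559, Σb² = 6089, Σab = 4501
nΣab − ΣaΣb = 36008 − 35905 = 103
nΣa² − (Σa)² = 28472 − 27889 = 583; nΣb² − (Σb)² = 48712 − 46225 = 2487
r = 103 / √(583 × 2487) = 103 / 1204.1267 ≈ 0.086

0.086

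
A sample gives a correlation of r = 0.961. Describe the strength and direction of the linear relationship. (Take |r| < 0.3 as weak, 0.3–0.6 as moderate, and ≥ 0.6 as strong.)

strong positive

r = 0.961 > 0 so the relationship is positive.
|r| = 0.961, which falls in the strong range.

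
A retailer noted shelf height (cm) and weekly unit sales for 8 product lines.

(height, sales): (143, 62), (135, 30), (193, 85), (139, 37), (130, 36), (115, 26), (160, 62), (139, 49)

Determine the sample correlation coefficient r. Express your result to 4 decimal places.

0.9234

n = 8, Σx = 1154, Σy = 387, Σx² = 170290, Σy² = 21555, Σxy = 58865
nΣxy − ΣxΣy = 470920 − 446598 = 24322
nΣx² − (Σx)² = 1362320 − 1331716 = 30604; nΣy² − (Σy)² = 172440 − 149769 = 22671
r = 24322 / √(30604 × 22671) = 24322 / 26340.5255 ≈ 0.9234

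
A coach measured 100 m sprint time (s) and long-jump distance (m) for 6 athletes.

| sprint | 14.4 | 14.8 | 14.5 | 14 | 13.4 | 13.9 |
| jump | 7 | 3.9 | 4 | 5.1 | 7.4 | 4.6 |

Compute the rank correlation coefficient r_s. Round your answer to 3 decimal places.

-0.771

Rank sprint: 4, 6, 5, 3, 1, 2
Rank jump: 5, 1, 2, 4, 6, 3
d = rank(sprint) − rank(jump): -1, 5, 3, -1, -5, -1; Σd² = 62
ρ = 1 − 6Σd² / [n(n²−1)] = 1 − 6×62 / (6×35) = 1 − 372/210 ≈ -0.771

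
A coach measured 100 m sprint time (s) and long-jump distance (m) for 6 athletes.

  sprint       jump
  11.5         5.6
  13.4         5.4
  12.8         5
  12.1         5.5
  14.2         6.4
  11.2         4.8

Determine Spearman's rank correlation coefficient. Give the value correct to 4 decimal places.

Rank sprint: 2, 5, 4, 3, 6, 1
Rank jump: 5, 3, 2, 4, 6, 1
d = rank(sprint) − rank(jump): -3, 2, 2, -1, 0, 0; Σd² = 18
ρ = 1 − 6Σd² / [n(n²−1)] = 1 − 6×18 / (6×35) = 1 − 108/210 ≈ 0.4857

0.4857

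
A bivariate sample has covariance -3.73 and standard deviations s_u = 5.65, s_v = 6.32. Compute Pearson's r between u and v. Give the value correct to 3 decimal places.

-0.104

r = Cov(u,v) / (s_u · s_v) = -3.73 / (5.65 × 6.32)
  = -3.73 / 35.7080 ≈ -0.104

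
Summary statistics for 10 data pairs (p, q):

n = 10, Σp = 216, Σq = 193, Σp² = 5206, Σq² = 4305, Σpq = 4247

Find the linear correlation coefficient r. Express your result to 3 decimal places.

0.140

r = (nΣpq − ΣpΣq) / √[(nΣp² − (Σp)²)(nΣq² − (Σq)²)]
Numerator: 10×4247 − 216×193 = 782
Denominator: √[(52060 − 46656)(43050 − 37249)] = √[5404 × 5801] = 5598.9824
r = 782 / 5598.9824 ≈ 0.140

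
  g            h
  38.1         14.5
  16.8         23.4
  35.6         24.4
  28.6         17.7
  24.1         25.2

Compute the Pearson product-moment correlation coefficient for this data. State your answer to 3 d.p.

n = 5, Σg = 143.2, Σh = 105.2, Σg² = 4399.98, Σh² = 2301.5, Σgh = 2927.75
nΣgh − ΣgΣh = 14638.75 − 15064.64 = -425.89
nΣg² − (Σg)² = 21999.9 − 20506.24 = 1493.66; nΣh² − (Σh)² = 11507.5 − 11067.04 = 440.46
r = -425.89 / √(1493.66 × 440.46) = -425.89 / 811.1088 ≈ -0.525

-0.525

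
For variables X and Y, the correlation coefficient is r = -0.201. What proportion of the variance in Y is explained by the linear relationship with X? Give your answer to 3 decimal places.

0.040

r² = (-0.201)² = 0.040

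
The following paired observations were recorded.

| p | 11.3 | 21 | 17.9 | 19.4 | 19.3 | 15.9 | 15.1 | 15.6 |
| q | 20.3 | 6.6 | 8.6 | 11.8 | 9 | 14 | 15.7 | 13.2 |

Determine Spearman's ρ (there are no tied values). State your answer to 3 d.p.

Rank p: 1, 8, 5, 7, 6, 4, 2, 3
Rank q: 8, 1, 2, 4, 3, 6, 7, 5
d = rank(p) − rank(q): -7, 7, 3, 3, 3, -2, -5, -2; Σd² = 158
ρ = 1 − 6Σd² / [n(n²−1)] = 1 − 6×158 / (8×63) = 1 − 948/504 ≈ -0.881

-0.881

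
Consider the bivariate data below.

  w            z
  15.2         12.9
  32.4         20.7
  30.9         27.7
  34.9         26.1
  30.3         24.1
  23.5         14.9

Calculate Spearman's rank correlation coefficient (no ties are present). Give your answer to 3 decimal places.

0.714

Rank w: 1, 5, 4, 6, 3, 2
Rank z: 1, 3, 6, 5, 4, 2
d = rank(w) − rank(z): 0, 2, -2, 1, -1, 0; Σd² = 10
ρ = 1 − 6Σd² / [n(n²−1)] = 1 − 6×10 / (6×35) = 1 − 60/210 ≈ 0.714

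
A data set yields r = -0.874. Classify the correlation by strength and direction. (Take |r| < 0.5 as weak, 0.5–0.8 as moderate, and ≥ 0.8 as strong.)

r = -0.874 < 0 so the relationship is negative.
|r| = 0.874, which falls in the strong range.

strong negative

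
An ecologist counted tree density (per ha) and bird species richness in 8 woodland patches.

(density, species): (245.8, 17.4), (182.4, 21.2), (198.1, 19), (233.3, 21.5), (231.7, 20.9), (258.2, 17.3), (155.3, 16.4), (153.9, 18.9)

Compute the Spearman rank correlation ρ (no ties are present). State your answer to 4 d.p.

Rank density: 7, 3, 4, 6, 5, 8, 2, 1
Rank species: 3, 7, 5, 8, 6, 2, 1, 4
d = rank(density) − rank(species): 4, -4, -1, -2, -1, 6, 1, -3; Σd² = 84
ρ = 1 − 6Σd² / [n(n²−1)] = 1 − 6×84 / (8×63) = 1 − 504/504 ≈ 0.0000

0.0000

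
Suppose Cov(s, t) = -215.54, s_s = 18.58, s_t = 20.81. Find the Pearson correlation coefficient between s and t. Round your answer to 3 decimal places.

r = Cov(s,t) / (s_s · s_t) = -215.54 / (18.58 × 20.81)
  = -215.54 / 386.6498 ≈ -0.557

-0.557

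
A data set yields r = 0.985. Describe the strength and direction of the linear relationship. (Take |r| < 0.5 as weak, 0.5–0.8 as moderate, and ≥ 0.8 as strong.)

r = 0.985 > 0 so the relationship is positive.
|r| = 0.985, which falls in the strong range.

strong positive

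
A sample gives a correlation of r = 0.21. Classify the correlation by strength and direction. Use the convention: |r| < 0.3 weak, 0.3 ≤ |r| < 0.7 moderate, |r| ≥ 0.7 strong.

weak positive

r = 0.21 > 0 so the relationship is positive.
|r| = 0.21, which falls in the weak range.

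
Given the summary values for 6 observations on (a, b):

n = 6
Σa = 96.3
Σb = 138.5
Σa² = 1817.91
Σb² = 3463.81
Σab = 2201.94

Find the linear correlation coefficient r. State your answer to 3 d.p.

r = (nΣab − ΣaΣb) / √[(nΣa² − (Σa)²)(nΣb² − (Σb)²)]
Numerator: 6×2201.94 − 96.3×138.5 = -125.91
Denominator: √[(10907.46 − 9273.69)(20782.86 − 19182.25)] = √[1633.77 × 1600.61] = 1617.1050
r = -125.91 / 1617.1050 ≈ -0.078

-0.078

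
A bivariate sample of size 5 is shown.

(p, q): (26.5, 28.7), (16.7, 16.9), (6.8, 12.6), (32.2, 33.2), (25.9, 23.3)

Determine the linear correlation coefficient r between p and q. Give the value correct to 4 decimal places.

0.9588

n = 5, Σp = 108.1, Σq = 114.7, Σp² = 2735.03, Σq² = 2913.19, Σpq = 2800.97
nΣpq − ΣpΣq = 14004.85 − 12399.07 = 1605.78
nΣp² − (Σp)² = 13675.15 − 11685.61 = 1989.54; nΣq² − (Σq)² = 14565.95 − 13156.09 = 1409.86
r = 1605.78 / √(1989.54 × 1409.86) = 1605.78 / 1674.8053 ≈ 0.9588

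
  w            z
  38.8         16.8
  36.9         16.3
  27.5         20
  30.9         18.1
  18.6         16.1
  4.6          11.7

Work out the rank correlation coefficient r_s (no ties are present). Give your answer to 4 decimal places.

Rank w: 6, 5, 3, 4, 2, 1
Rank z: 4, 3, 6, 5, 2, 1
d = rank(w) − rank(z): 2, 2, -3, -1, 0, 0; Σd² = 18
ρ = 1 − 6Σd² / [n(n²−1)] = 1 − 6×18 / (6×35) = 1 − 108/210 ≈ 0.4857

0.4857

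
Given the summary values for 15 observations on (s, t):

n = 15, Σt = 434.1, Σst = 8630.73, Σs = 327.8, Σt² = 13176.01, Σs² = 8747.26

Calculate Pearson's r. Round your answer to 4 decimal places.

-0.8685

r = (nΣst − ΣsΣt) / √[(nΣs² − (Σs)²)(nΣt² − (Σt)²)]
Numerator: 15×8630.73 − 327.8×434.1 = -12837.03
Denominator: √[(131208.9 − 107452.84)(197640.15 − 188442.81)] = √[23756.06 × 9197.34] = 14781.4939
r = -12837.03 / 14781.4939 ≈ -0.8685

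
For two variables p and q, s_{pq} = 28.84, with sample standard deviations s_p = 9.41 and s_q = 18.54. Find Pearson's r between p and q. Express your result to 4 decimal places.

r = Cov(p,q) / (s_p · s_q) = 28.84 / (9.41 × 18.54)
  = 28.84 / 174.4614 ≈ 0.1653

0.1653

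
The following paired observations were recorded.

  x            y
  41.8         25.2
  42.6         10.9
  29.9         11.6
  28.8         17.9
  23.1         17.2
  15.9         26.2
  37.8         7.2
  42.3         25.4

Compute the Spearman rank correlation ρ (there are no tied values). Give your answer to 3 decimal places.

Rank x: 6, 8, 4, 3, 2, 1, 5, 7
Rank y: 6, 2, 3, 5, 4, 8, 1, 7
d = rank(x) − rank(y): 0, 6, 1, -2, -2, -7, 4, 0; Σd² = 110
ρ = 1 − 6Σd² / [n(n²−1)] = 1 − 6×110 / (8×63) = 1 − 660/504 ≈ -0.310

-0.310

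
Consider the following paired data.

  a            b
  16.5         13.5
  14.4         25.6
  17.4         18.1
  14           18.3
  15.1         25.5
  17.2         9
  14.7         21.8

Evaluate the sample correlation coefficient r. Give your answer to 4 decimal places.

n = 7, Σa = 109.3, Σb = 131.8, Σa² = 1718.31, Σb² = 2706.6, Σab = 2022.84
nΣab − ΣaΣb = 14159.88 − 14405.74 = -245.86
nΣa² − (Σa)² = 12028.17 − 11946.49 = 81.68; nΣb² − (Σb)² = 18946.2 − 17371.24 = 1574.96
r = -245.86 / √(81.68 × 1574.96) = -245.86 / 358.6680 ≈ -0.6855

-0.6855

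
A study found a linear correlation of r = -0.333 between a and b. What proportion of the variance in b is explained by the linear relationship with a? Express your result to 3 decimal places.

r² = (-0.333)² = 0.111

0.111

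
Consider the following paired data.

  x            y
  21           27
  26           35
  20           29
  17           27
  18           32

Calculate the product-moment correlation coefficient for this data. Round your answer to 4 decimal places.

n = 5, Σx = 102, Σy = 150, Σx² = 2130, Σy² = 4548, Σxy = 3092
nΣxy − ΣxΣy = 15460 − 15300 = 160
nΣx² − (Σx)² = 10650 − 10404 = 246; nΣy² − (Σy)² = 22740 − 22500 = 240
r = 160 / √(246 × 240) = 160 / 242.9815 ≈ 0.6585

0.6585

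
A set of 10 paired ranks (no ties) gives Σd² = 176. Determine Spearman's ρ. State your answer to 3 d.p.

-0.067

ρ = 1 − 6Σd² / [n(n²−1)] = 1 − 6×176 / (10×99)
  = 1 − 1056/990 = 1 − 1.0667 ≈ -0.067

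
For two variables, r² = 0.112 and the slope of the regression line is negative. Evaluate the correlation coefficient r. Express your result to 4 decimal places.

|r| = √0.112 = 0.3347
The association is negative, so r = −0.3347.

-0.3347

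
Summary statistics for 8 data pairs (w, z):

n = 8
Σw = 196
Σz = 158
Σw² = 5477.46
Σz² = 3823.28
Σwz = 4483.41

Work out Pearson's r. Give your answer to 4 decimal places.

r = (nΣwz − ΣwΣz) / √[(nΣw² − (Σw)²)(nΣz² − (Σz)²)]
Numerator: 8×4483.41 − 196×158 = 4899.28
Denominator: √[(43819.68 − 38416)(30586.24 − 24964)] = √[5403.68 × 5622.24] = 5511.8768
r = 4899.28 / 5511.8768 ≈ 0.8889

0.8889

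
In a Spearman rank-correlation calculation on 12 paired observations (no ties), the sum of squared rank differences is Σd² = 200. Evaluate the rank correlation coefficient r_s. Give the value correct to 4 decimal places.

0.3007

ρ = 1 − 6Σd² / [n(n²−1)] = 1 − 6×200 / (12×143)
  = 1 − 1200/1716 = 1 − 0.69930 ≈ 0.3007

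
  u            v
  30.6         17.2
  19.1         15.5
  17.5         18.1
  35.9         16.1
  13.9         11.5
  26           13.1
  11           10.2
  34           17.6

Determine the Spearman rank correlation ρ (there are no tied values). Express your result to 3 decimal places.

0.548

Rank u: 6, 4, 3, 8, 2, 5, 1, 7
Rank v: 6, 4, 8, 5, 2, 3, 1, 7
d = rank(u) − rank(v): 0, 0, -5, 3, 0, 2, 0, 0; Σd² = 38
ρ = 1 − 6Σd² / [n(n²−1)] = 1 − 6×38 / (8×63) = 1 − 228/504 ≈ 0.548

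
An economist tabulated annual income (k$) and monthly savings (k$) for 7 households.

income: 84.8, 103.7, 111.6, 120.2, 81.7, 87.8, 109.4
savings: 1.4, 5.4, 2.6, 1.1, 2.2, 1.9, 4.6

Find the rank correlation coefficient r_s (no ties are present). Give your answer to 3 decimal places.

0.000

Rank income: 2, 4, 6, 7, 1, 3, 5
Rank savings: 2, 7, 5, 1, 4, 3, 6
d = rank(income) − rank(savings): 0, -3, 1, 6, -3, 0, -1; Σd² = 56
ρ = 1 − 6Σd² / [n(n²−1)] = 1 − 6×56 / (7×48) = 1 − 336/336 ≈ 0.000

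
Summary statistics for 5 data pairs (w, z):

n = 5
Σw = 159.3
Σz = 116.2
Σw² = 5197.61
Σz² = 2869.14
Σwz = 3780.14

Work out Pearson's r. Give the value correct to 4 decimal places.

0.5431

r = (nΣwz − ΣwΣz) / √[(nΣw² − (Σw)²)(nΣz² − (Σz)²)]
Numerator: 5×3780.14 − 159.3×116.2 = 390.04
Denominator: √[(25988.05 − 25376.49)(14345.7 − 13502.44)] = √[611.56 × 843.26] = 718.1254
r = 390.04 / 718.1254 ≈ 0.5431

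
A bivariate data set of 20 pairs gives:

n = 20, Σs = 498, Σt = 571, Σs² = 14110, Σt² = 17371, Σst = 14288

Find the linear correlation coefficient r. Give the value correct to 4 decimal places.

0.0519

r = (nΣst − ΣsΣt) / √[(nΣs² − (Σs)²)(nΣt² − (Σt)²)]
Numerator: 20×14288 − 498×571 = 1402
Denominator: √[(282200 − 248004)(347420 − 326041)] = √[34196 × 21379] = 27038.4224
r = 1402 / 27038.4224 ≈ 0.0519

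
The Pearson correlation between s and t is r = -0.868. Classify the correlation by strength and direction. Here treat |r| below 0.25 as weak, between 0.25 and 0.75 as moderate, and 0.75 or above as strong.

strong negative

r = -0.868 < 0 so the relationship is negative.
|r| = 0.868, which falls in the strong range.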